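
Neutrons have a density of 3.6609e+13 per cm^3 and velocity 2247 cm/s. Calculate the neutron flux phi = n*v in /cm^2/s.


phi = n * v
phi = 3.6609e+13 * 2247
phi = 8.2260e+16 /cm^2/s

8.2260e+16


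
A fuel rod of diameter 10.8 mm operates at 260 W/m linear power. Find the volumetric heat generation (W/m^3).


r = D / 2 / 1000 = 10.8 / 2 / 1000 = 0.0054 m
q''' = q' / (pi * r^2)
q''' = 260 / (pi * 0.0054^2)
q''' = 2.8382e+06 W/m^3

2.8382e+06


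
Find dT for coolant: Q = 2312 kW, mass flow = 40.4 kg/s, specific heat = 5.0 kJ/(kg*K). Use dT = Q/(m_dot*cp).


dT = Q / (m_dot * cp)
dT = 2312 / (40.4 * 5.0)
dT = 11.446 C

11.446


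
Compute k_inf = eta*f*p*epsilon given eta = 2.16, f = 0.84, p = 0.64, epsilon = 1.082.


k_inf = eta * f * p * epsilon
k_inf = 2.16 * 0.84 * 0.64 * 1.082
k_inf = 1.2564

1.2564


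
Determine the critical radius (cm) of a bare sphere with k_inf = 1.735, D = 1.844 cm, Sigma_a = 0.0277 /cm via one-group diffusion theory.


L^2 = D / Sigma_a = 1.844 / 0.0277 = 66.57040 cm^2
B_m^2 = (k_inf - 1) / L^2 = (1.735 - 1) / 66.57040 = 0.01104094 /cm^2
For a bare sphere: B_g = pi/R, so R_c = pi / sqrt(B_m^2)
R_c = pi / sqrt(0.01104094) = 29.898 cm

29.898


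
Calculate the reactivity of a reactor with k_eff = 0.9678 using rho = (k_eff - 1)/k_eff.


rho = (k_eff - 1) / k_eff
rho = (0.9678 - 1) / 0.9678
rho = -0.033271

-0.033271


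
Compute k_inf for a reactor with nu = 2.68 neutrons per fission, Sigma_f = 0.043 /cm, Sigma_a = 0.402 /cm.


k_inf = nu * Sigma_f / Sigma_a
k_inf = 2.68 * 0.043 / 0.402
k_inf = 0.28667

0.28667


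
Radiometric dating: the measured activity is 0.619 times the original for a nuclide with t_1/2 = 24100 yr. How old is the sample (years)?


lambda = ln(2) / t_half = ln(2) / 24100 = 2.876129e-05 /yr
t = -ln(A/A0) / lambda
t = -ln(0.619) / 2.876129e-05
t = 16677 yr

16677


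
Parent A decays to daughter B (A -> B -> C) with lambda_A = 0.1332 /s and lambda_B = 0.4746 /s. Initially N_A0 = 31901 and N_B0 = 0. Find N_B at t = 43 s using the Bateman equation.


N_B(t) = lambda_A * N_A0 / (lambda_B - lambda_A) * [exp(-lambda_A*t) - exp(-lambda_B*t)]
exp(-0.1332*43) = 0.003254880; exp(-0.4746*43) = 1.370898e-09
N_B = 0.1332 * 31901 / (0.4746 - 0.1332) * (0.003254880 - 1.370898e-09)
N_B = 40.512

40.512


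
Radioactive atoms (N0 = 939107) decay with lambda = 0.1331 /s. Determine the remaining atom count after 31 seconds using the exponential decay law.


N = N0 * exp(-lambda * t)
N = 939107 * exp(-0.1331 * 31)
N = 15163

15163


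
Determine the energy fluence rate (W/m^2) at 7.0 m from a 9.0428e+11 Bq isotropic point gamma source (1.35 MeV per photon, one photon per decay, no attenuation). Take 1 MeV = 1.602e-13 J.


psi = A * E * 1.602e-13 / (4*pi*r^2)
psi = 9.0428e+11 * 1.35 * 1.602e-13 / (4*pi*7.0^2)
psi = 3.1761e-04 W/m^2

3.1761e-04


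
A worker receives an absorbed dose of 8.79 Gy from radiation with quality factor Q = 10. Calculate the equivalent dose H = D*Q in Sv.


H = D * Q
H = 8.79 * 10
H = 87.900 Sv

87.900


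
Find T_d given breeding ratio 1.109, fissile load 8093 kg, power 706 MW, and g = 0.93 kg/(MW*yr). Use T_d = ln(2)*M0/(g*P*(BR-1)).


Breeding gain G = BR - 1 = 1.109 - 1 = 0.109
Fissile production rate = g * P * G = 0.93 * 706 * 0.109 = 71.56722 kg/yr
T_d = ln(2) * M0 / (g * P * G)
T_d = ln(2) * 8093 / 71.56722 = 78.383 yr

78.383


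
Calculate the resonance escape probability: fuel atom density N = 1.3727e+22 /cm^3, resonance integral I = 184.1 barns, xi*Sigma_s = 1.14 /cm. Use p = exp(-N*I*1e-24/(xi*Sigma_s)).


p = exp(-N * I * 1e-24 / (xi*Sigma_s))
p = exp(-1.3727e+22 * 184.1 * 1e-24 / 1.14)
p = 0.10896

0.10896


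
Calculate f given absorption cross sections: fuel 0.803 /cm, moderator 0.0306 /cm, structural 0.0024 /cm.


f = Sigma_a_fuel / (Sigma_a_fuel + Sigma_a_mod + Sigma_a_other)
f = 0.803 / (0.803 + 0.0306 + 0.0024)
f = 0.96053

0.96053


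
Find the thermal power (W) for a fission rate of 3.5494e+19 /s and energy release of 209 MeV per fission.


P = fission_rate * E_MeV * 1.602e-13
P = 3.5494e+19 * 209 * 1.602e-13
P = 1.1884e+09 W

1.1884e+09


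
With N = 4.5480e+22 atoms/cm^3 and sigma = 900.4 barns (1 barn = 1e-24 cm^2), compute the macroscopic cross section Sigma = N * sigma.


Sigma = N * sigma_barns * 1e-24
Sigma = 4.5480e+22 * 900.4 * 1e-24
Sigma = 40.950 /cm

40.950


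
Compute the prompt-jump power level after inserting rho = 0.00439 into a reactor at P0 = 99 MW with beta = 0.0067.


P1/P0 = beta / (beta - rho)
P1/P0 = 0.0067 / (0.0067 - 0.00439) = 2.900433
P1 = 99 * 2.900433 = 287.14 MW

287.14


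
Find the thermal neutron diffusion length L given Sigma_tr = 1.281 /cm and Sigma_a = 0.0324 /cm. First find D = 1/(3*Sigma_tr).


D = 1 / (3 * Sigma_tr) = 1 / (3 * 1.281) = 0.2602134 cm
L = sqrt(D / Sigma_a)
L = sqrt(0.2602134 / 0.0324)
L = 2.8340 cm

2.8340


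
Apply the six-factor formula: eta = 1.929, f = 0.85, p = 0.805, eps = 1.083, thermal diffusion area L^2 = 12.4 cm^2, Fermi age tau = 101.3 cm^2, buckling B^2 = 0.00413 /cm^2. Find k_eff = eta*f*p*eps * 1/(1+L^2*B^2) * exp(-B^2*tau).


k_inf = eta*f*p*eps = 1.929*0.85*0.805*1.083 = 1.429471
P_TNL = 1/(1 + L^2*B^2) = 1/(1 + 12.4*0.00413) = 0.9512829
P_FNL = exp(-B^2*tau) = exp(-0.00413*101.3) = 0.6581193
k_eff = k_inf * P_TNL * P_FNL = 1.429471 * 0.9512829 * 0.6581193
k_eff = 0.89493

0.89493


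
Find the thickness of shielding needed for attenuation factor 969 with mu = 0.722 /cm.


x = ln(factor) / mu
x = ln(969) / 0.722
x = 9.5239 cm

9.5239


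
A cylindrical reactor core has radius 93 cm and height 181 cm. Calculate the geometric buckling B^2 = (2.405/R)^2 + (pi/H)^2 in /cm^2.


B^2 = (2.405/R)^2 + (pi/H)^2
B^2 = (2.405/93)^2 + (pi/181)^2
B^2 = 9.7001e-04 /cm^2

9.7001e-04


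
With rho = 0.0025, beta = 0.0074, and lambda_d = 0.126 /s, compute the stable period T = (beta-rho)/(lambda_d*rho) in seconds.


T = (beta - rho) / (lambda_d * rho)
T = (0.0074 - 0.0025) / (0.126 * 0.0025)
T = 15.556 s

15.556


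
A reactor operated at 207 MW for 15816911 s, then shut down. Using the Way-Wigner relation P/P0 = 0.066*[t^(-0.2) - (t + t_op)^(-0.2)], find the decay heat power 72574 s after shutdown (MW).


P/P0 = 0.066 * [t^(-0.2) - (t + t_op)^(-0.2)]
P/P0 = 0.066 * [72574^(-0.2) - (72574 + 15816911)^(-0.2)]
P/P0 = 0.066 * [0.1066213 - 0.03628925] = 0.004641915
P = 207 * 0.004641915 = 0.96088 MW

0.96088


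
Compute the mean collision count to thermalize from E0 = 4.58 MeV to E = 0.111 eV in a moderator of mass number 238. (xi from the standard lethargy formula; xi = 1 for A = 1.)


xi = 1 + (A-1)^2/(2A)*ln((A-1)/(A+1)) = 0.008379872 (for A = 238)
n = ln(E0/E) / xi
n = ln(4.58e6 / 0.111) / 0.008379872
n = ln(4.126126e+07) / 0.008379872 = 2092.6

2092.6


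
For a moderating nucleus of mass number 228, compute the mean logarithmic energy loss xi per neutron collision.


xi = 1 + (A-1)^2/(2A) * ln((A-1)/(A+1))
xi = 1 + (228-1)^2/(2*228) * ln((228-1)/(228 +1))
xi = 0.0087463

0.0087463


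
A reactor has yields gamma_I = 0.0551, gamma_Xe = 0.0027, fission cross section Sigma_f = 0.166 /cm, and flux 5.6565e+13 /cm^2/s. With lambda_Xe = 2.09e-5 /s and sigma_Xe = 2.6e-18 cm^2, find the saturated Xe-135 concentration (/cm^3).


Xe_eq = (gamma_I + gamma_Xe) * Sigma_f * phi / (lambda_Xe + sigma_Xe * phi)
Numerator = (0.0551 + 0.0027) * 0.166 * 5.6565e+13 = 5.427299e+11
Denominator = 2.09e-5 + 2.6e-18 * 5.6565e+13 = 1.679690e-04
Xe_eq = 5.427299e+11 / 1.679690e-04 = 3.2311e+15 /cm^3

3.2311e+15


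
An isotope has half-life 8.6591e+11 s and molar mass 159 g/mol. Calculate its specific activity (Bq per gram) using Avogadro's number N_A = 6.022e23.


lambda = ln(2) / t_half = ln(2) / 8.6591e+11 = 8.004841e-13 /s
SA = lambda * N_A / M
SA = 8.004841e-13 * 6.022e23 / 159
SA = 3.0318e+09 Bq/g

3.0318e+09


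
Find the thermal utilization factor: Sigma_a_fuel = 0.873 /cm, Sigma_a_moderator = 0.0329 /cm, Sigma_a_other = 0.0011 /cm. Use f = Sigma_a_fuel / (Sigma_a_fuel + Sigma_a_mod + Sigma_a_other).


f = Sigma_a_fuel / (Sigma_a_fuel + Sigma_a_mod + Sigma_a_other)
f = 0.873 / (0.873 + 0.0329 + 0.0011)
f = 0.96251

0.96251


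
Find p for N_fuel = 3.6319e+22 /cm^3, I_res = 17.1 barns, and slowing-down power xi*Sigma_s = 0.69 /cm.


p = exp(-N * I * 1e-24 / (xi*Sigma_s))
p = exp(-3.6319e+22 * 17.1 * 1e-24 / 0.69)
p = 0.40654

0.40654


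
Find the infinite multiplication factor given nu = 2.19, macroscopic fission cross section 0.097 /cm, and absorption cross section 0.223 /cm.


k_inf = nu * Sigma_f / Sigma_a
k_inf = 2.19 * 0.097 / 0.223
k_inf = 0.95260

0.95260


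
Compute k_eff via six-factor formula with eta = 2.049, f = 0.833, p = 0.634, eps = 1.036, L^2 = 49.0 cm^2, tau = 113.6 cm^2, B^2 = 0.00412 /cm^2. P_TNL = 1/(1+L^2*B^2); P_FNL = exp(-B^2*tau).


k_inf = eta*f*p*eps = 2.049*0.833*0.634*1.036 = 1.121078
P_TNL = 1/(1 + L^2*B^2) = 1/(1 + 49.0*0.00412) = 0.8320298
P_FNL = exp(-B^2*tau) = exp(-0.00412*113.6) = 0.6262335
k_eff = k_inf * P_TNL * P_FNL = 1.121078 * 0.8320298 * 0.6262335
k_eff = 0.58413

0.58413


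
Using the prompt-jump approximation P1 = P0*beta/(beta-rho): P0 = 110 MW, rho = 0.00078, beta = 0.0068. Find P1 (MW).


P1/P0 = beta / (beta - rho)
P1/P0 = 0.0068 / (0.0068 - 0.00078) = 1.129568
P1 = 110 * 1.129568 = 124.25 MW

124.25


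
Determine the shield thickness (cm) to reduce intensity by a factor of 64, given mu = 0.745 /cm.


x = ln(factor) / mu
x = ln(64) / 0.745
x = 5.5824 cm

5.5824


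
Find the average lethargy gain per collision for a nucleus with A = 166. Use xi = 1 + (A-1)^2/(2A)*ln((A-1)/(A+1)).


xi = 1 + (A-1)^2/(2A) * ln((A-1)/(A+1))
xi = 1 + (166-1)^2/(2*166) * ln((166-1)/(166 +1))
xi = 0.012000

0.012000


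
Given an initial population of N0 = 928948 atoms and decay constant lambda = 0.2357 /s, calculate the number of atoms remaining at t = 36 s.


N = N0 * exp(-lambda * t)
N = 928948 * exp(-0.2357 * 36)
N = 191.83

191.83


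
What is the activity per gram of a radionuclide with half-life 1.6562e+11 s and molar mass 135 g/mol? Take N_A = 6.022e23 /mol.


lambda = ln(2) / t_half = ln(2) / 1.6562e+11 = 4.185166e-12 /s
SA = lambda * N_A / M
SA = 4.185166e-12 * 6.022e23 / 135
SA = 1.8669e+10 Bq/g

1.8669e+10


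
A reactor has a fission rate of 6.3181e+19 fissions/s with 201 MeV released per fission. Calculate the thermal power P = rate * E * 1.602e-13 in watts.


P = fission_rate * E_MeV * 1.602e-13
P = 6.3181e+19 * 201 * 1.602e-13
P = 2.0344e+09 W

2.0344e+09


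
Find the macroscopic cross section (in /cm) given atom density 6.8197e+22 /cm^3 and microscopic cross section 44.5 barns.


Sigma = N * sigma_barns * 1e-24
Sigma = 6.8197e+22 * 44.5 * 1e-24
Sigma = 3.0348 /cm

3.0348


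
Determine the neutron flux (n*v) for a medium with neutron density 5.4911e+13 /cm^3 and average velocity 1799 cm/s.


phi = n * v
phi = 5.4911e+13 * 1799
phi = 9.8785e+16 /cm^2/s

9.8785e+16


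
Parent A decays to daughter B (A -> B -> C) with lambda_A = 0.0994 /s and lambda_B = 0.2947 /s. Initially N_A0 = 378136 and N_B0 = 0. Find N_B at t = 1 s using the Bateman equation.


N_B(t) = lambda_A * N_A0 / (lambda_B - lambda_A) * [exp(-lambda_A*t) - exp(-lambda_B*t)]
exp(-0.0994*1) = 0.9053805; exp(-0.2947*1) = 0.7447550
N_B = 0.0994 * 378136 / (0.2947 - 0.0994) * (0.9053805 - 0.7447550)
N_B = 30913

30913


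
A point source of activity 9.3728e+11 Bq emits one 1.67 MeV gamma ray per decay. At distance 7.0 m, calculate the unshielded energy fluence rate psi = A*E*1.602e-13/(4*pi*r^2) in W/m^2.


psi = A * E * 1.602e-13 / (4*pi*r^2)
psi = 9.3728e+11 * 1.67 * 1.602e-13 / (4*pi*7.0^2)
psi = 4.0723e-04 W/m^2

4.0723e-04


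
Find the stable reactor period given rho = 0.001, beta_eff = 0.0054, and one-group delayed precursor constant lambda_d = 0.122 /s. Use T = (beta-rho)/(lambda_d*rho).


T = (beta - rho) / (lambda_d * rho)
T = (0.0054 - 0.001) / (0.122 * 0.001)
T = 36.066 s

36.066


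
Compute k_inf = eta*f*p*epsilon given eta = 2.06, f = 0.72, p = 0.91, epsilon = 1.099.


k_inf = eta * f * p * epsilon
k_inf = 2.06 * 0.72 * 0.91 * 1.099
k_inf = 1.4833

1.4833


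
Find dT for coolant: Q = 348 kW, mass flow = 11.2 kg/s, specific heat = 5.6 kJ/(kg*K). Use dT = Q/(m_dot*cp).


dT = Q / (m_dot * cp)
dT = 348 / (11.2 * 5.6)
dT = 5.5485 C

5.5485


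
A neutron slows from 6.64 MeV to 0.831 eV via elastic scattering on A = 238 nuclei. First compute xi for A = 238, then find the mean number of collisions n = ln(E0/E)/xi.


xi = 1 + (A-1)^2/(2A)*ln((A-1)/(A+1)) = 0.008379872 (for A = 238)
n = ln(E0/E) / xi
n = ln(6.64e6 / 0.831) / 0.008379872
n = ln(7.990373e+06) / 0.008379872 = 1896.7

1896.7


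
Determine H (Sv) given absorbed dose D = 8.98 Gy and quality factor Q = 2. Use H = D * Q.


H = D * Q
H = 8.98 * 2
H = 17.960 Sv

17.960


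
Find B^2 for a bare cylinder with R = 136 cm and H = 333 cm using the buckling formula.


B^2 = (2.405/R)^2 + (pi/H)^2
B^2 = (2.405/136)^2 + (pi/333)^2
B^2 = 4.0172e-04 /cm^2

4.0172e-04


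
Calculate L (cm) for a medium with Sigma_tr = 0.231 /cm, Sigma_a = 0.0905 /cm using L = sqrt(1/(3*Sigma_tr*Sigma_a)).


D = 1 / (3 * Sigma_tr) = 1 / (3 * 0.231) = 1.443001 cm
L = sqrt(D / Sigma_a)
L = sqrt(1.443001 / 0.0905)
L = 3.9931 cm

3.9931


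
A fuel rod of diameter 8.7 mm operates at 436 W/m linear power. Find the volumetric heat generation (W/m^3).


r = D / 2 / 1000 = 8.7 / 2 / 1000 = 0.00435 m
q''' = q' / (pi * r^2)
q''' = 436 / (pi * 0.00435^2)
q''' = 7.3343e+06 W/m^3

7.3343e+06


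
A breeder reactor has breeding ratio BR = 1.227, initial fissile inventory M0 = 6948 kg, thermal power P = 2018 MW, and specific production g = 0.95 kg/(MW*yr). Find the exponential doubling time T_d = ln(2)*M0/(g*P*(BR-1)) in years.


Breeding gain G = BR - 1 = 1.227 - 1 = 0.227
Fissile production rate = g * P * G = 0.95 * 2018 * 0.227 = 435.1817 kg/yr
T_d = ln(2) * M0 / (g * P * G)
T_d = ln(2) * 6948 / 435.1817 = 11.067 yr

11.067


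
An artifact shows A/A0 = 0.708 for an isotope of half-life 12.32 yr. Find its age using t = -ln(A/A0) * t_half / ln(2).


lambda = ln(2) / t_half = ln(2) / 12.32 = 0.05626195 /yr
t = -ln(A/A0) / lambda
t = -ln(0.708) / 0.05626195
t = 6.1376 yr

6.1376


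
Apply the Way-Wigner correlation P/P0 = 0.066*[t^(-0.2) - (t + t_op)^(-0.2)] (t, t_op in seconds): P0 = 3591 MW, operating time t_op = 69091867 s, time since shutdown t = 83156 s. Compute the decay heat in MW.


P/P0 = 0.066 * [t^(-0.2) - (t + t_op)^(-0.2)]
P/P0 = 0.066 * [83156^(-0.2) - (83156 + 69091867)^(-0.2)]
P/P0 = 0.066 * [0.1037579 - 0.02704021] = 0.005063368
P = 3591 * 0.005063368 = 18.183 MW

18.183


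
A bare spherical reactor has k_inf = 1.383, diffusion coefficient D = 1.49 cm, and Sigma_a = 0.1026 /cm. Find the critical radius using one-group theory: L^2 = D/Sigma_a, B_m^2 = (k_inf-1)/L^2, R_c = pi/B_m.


L^2 = D / Sigma_a = 1.49 / 0.1026 = 14.52242 cm^2
B_m^2 = (k_inf - 1) / L^2 = (1.383 - 1) / 14.52242 = 0.02637301 /cm^2
For a bare sphere: B_g = pi/R, so R_c = pi / sqrt(B_m^2)
R_c = pi / sqrt(0.02637301) = 19.345 cm

19.345


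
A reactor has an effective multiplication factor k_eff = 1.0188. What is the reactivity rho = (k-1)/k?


rho = (k_eff - 1) / k_eff
rho = (1.0188 - 1) / 1.0188
rho = 0.018453

0.018453


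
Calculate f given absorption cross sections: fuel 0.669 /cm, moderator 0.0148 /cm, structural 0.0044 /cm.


f = Sigma_a_fuel / (Sigma_a_fuel + Sigma_a_mod + Sigma_a_other)
f = 0.669 / (0.669 + 0.0148 + 0.0044)
f = 0.97210

0.97210


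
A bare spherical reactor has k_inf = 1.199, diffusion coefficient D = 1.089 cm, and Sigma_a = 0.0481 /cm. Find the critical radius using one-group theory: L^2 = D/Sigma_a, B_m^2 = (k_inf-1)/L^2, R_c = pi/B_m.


L^2 = D / Sigma_a = 1.089 / 0.0481 = 22.64033 cm^2
B_m^2 = (k_inf - 1) / L^2 = (1.199 - 1) / 22.64033 = 0.008789625 /cm^2
For a bare sphere: B_g = pi/R, so R_c = pi / sqrt(B_m^2)
R_c = pi / sqrt(0.008789625) = 33.509 cm

33.509


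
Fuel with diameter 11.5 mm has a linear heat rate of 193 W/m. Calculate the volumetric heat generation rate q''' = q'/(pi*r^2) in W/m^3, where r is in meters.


r = D / 2 / 1000 = 11.5 / 2 / 1000 = 0.00575 m
q''' = q' / (pi * r^2)
q''' = 193 / (pi * 0.00575^2)
q''' = 1.8581e+06 W/m^3

1.8581e+06


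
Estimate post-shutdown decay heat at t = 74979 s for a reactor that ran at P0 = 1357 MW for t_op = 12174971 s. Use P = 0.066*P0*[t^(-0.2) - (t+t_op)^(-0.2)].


P/P0 = 0.066 * [t^(-0.2) - (t + t_op)^(-0.2)]
P/P0 = 0.066 * [74979^(-0.2) - (74979 + 12174971)^(-0.2)]
P/P0 = 0.066 * [0.1059283 - 0.03822726] = 0.004468269
P = 1357 * 0.004468269 = 6.0634 MW

6.0634


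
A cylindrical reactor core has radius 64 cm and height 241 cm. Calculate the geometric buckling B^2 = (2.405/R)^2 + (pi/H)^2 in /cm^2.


B^2 = (2.405/R)^2 + (pi/H)^2
B^2 = (2.405/64)^2 + (pi/241)^2
B^2 = 0.0015820 /cm^2

0.0015820


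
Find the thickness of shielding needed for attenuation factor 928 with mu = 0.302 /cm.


x = ln(factor) / mu
x = ln(928) / 0.302
x = 22.626 cm

22.626


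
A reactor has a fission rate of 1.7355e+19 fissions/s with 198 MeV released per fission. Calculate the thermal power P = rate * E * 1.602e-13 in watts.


P = fission_rate * E_MeV * 1.602e-13
P = 1.7355e+19 * 198 * 1.602e-13
P = 5.5049e+08 W

5.5049e+08


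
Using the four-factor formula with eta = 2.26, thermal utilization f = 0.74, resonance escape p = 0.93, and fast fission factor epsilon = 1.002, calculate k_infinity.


k_inf = eta * f * p * epsilon
k_inf = 2.26 * 0.74 * 0.93 * 1.002
k_inf = 1.5584

1.5584


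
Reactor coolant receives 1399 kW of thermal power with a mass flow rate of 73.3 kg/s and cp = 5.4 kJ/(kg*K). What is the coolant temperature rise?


dT = Q / (m_dot * cp)
dT = 1399 / (73.3 * 5.4)
dT = 3.5344 C

3.5344


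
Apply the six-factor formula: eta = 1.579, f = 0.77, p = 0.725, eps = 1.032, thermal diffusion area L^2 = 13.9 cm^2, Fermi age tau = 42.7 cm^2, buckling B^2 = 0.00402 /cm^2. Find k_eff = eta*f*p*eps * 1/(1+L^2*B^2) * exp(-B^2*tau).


k_inf = eta*f*p*eps = 1.579*0.77*0.725*1.032 = 0.9096840
P_TNL = 1/(1 + L^2*B^2) = 1/(1 + 13.9*0.00402) = 0.9470791
P_FNL = exp(-B^2*tau) = exp(-0.00402*42.7) = 0.8422705
k_eff = k_inf * P_TNL * P_FNL = 0.9096840 * 0.9470791 * 0.8422705
k_eff = 0.72565

0.72565


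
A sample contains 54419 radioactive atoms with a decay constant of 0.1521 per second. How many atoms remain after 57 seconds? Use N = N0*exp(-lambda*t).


N = N0 * exp(-lambda * t)
N = 54419 * exp(-0.1521 * 57)
N = 9.3443

9.3443


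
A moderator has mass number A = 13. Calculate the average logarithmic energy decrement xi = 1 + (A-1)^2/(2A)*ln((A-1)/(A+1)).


xi = 1 + (A-1)^2/(2A) * ln((A-1)/(A+1))
xi = 1 + (13-1)^2/(2*13) * ln((13-1)/(13 +1))
xi = 0.14624

0.14624


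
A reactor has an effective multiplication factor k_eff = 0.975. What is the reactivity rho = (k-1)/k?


rho = (k_eff - 1) / k_eff
rho = (0.975 - 1) / 0.975
rho = -0.025641

-0.025641


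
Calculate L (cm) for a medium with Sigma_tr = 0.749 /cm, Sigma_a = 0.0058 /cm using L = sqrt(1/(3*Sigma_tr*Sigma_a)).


D = 1 / (3 * Sigma_tr) = 1 / (3 * 0.749) = 0.4450378 cm
L = sqrt(D / Sigma_a)
L = sqrt(0.4450378 / 0.0058)
L = 8.7596 cm

8.7596


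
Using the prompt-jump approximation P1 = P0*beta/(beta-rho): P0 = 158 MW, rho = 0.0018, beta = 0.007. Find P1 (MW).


P1/P0 = beta / (beta - rho)
P1/P0 = 0.007 / (0.007 - 0.0018) = 1.346154
P1 = 158 * 1.346154 = 212.69 MW

212.69


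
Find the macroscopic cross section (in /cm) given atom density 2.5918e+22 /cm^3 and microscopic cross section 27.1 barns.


Sigma = N * sigma_barns * 1e-24
Sigma = 2.5918e+22 * 27.1 * 1e-24
Sigma = 0.70238 /cm

0.70238


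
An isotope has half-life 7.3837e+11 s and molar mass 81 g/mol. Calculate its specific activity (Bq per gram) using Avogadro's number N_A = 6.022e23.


lambda = ln(2) / t_half = ln(2) / 7.3837e+11 = 9.387532e-13 /s
SA = lambda * N_A / M
SA = 9.387532e-13 * 6.022e23 / 81
SA = 6.9792e+09 Bq/g

6.9792e+09


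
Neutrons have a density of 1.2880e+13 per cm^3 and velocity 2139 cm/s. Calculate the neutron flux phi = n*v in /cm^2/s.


phi = n * v
phi = 1.2880e+13 * 2139
phi = 2.7550e+16 /cm^2/s

2.7550e+16


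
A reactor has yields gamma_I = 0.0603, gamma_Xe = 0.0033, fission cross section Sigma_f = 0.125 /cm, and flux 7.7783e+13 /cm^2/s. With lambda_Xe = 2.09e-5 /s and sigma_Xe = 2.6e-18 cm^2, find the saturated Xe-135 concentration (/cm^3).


Xe_eq = (gamma_I + gamma_Xe) * Sigma_f * phi / (lambda_Xe + sigma_Xe * phi)
Numerator = (0.0603 + 0.0033) * 0.125 * 7.7783e+13 = 6.183748e+11
Denominator = 2.09e-5 + 2.6e-18 * 7.7783e+13 = 2.231358e-04
Xe_eq = 6.183748e+11 / 2.231358e-04 = 2.7713e+15 /cm^3

2.7713e+15


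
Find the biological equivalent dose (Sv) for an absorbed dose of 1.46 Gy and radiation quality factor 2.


H = D * Q
H = 1.46 * 2
H = 2.9200 Sv

2.9200


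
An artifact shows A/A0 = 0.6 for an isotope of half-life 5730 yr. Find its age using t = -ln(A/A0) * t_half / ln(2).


lambda = ln(2) / t_half = ln(2) / 5730 = 1.209681e-04 /yr
t = -ln(A/A0) / lambda
t = -ln(0.6) / 1.209681e-04
t = 4222.8 yr

4222.8


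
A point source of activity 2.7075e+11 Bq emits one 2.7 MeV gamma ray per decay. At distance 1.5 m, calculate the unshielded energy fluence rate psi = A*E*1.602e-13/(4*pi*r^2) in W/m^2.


psi = A * E * 1.602e-13 / (4*pi*r^2)
psi = 2.7075e+11 * 2.7 * 1.602e-13 / (4*pi*1.5^2)
psi = 0.0041419 W/m^2

0.0041419


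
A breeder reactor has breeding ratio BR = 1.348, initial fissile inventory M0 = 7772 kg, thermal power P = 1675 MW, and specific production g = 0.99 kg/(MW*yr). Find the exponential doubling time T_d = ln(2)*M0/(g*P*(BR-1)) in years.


Breeding gain G = BR - 1 = 1.348 - 1 = 0.348
Fissile production rate = g * P * G = 0.99 * 1675 * 0.348 = 577.071 kg/yr
T_d = ln(2) * M0 / (g * P * G)
T_d = ln(2) * 7772 / 577.071 = 9.3353 yr

9.3353


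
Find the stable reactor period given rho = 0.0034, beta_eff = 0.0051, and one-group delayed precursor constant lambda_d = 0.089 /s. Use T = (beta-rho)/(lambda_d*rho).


T = (beta - rho) / (lambda_d * rho)
T = (0.0051 - 0.0034) / (0.089 * 0.0034)
T = 5.6180 s

5.6180


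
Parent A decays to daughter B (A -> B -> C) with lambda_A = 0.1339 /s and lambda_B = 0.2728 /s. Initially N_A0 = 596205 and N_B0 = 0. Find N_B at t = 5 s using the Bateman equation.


N_B(t) = lambda_A * N_A0 / (lambda_B - lambda_A) * [exp(-lambda_A*t) - exp(-lambda_B*t)]
exp(-0.1339*5) = 0.5119645; exp(-0.2728*5) = 0.2556362
N_B = 0.1339 * 596205 / (0.2728 - 0.1339) * (0.5119645 - 0.2556362)
N_B = 147323

147323


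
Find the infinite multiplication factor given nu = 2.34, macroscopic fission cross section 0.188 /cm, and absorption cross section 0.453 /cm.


k_inf = nu * Sigma_f / Sigma_a
k_inf = 2.34 * 0.188 / 0.453
k_inf = 0.97113

0.97113


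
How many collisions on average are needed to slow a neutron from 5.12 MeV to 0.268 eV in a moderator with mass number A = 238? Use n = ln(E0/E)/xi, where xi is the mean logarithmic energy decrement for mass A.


xi = 1 + (A-1)^2/(2A)*ln((A-1)/(A+1)) = 0.008379872 (for A = 238)
n = ln(E0/E) / xi
n = ln(5.12e6 / 0.268) / 0.008379872
n = ln(1.910448e+07) / 0.008379872 = 2000.7

2000.7


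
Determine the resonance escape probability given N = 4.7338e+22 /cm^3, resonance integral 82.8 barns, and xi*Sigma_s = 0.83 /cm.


p = exp(-N * I * 1e-24 / (xi*Sigma_s))
p = exp(-4.7338e+22 * 82.8 * 1e-24 / 0.83)
p = 0.0088939

0.0088939


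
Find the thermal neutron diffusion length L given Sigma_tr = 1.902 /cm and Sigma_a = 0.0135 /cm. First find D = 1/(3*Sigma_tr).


D = 1 / (3 * Sigma_tr) = 1 / (3 * 1.902) = 0.1752541 cm
L = sqrt(D / Sigma_a)
L = sqrt(0.1752541 / 0.0135)
L = 3.6030 cm

3.6030


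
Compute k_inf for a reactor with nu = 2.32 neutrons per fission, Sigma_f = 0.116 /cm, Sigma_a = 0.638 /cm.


k_inf = nu * Sigma_f / Sigma_a
k_inf = 2.32 * 0.116 / 0.638
k_inf = 0.42182

0.42182


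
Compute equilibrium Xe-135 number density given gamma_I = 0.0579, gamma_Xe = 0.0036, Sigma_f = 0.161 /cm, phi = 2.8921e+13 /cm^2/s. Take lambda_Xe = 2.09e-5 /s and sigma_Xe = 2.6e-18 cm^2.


Xe_eq = (gamma_I + gamma_Xe) * Sigma_f * phi / (lambda_Xe + sigma_Xe * phi)
Numerator = (0.0579 + 0.0036) * 0.161 * 2.8921e+13 = 2.863613e+11
Denominator = 2.09e-5 + 2.6e-18 * 2.8921e+13 = 9.609460e-05
Xe_eq = 2.863613e+11 / 9.609460e-05 = 2.9800e+15 /cm^3

2.9800e+15


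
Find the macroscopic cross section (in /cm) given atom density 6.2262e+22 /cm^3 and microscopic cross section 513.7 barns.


Sigma = N * sigma_barns * 1e-24
Sigma = 6.2262e+22 * 513.7 * 1e-24
Sigma = 31.984 /cm

31.984


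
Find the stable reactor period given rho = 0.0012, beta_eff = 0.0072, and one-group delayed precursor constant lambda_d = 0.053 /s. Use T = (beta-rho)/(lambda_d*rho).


T = (beta - rho) / (lambda_d * rho)
T = (0.0072 - 0.0012) / (0.053 * 0.0012)
T = 94.340 s

94.340


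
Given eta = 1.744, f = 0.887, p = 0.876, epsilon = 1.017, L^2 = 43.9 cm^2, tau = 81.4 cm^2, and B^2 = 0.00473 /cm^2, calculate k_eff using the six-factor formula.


k_inf = eta*f*p*eps = 1.744*0.887*0.876*1.017 = 1.378146
P_TNL = 1/(1 + L^2*B^2) = 1/(1 + 43.9*0.00473) = 0.8280565
P_FNL = exp(-B^2*tau) = exp(-0.00473*81.4) = 0.6804357
k_eff = k_inf * P_TNL * P_FNL = 1.378146 * 0.8280565 * 0.6804357
k_eff = 0.77650

0.77650


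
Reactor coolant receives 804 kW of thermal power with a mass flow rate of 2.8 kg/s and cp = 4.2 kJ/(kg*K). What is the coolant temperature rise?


dT = Q / (m_dot * cp)
dT = 804 / (2.8 * 4.2)
dT = 68.367 C

68.367


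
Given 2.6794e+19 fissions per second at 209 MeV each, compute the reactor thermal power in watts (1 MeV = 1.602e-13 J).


P = fission_rate * E_MeV * 1.602e-13
P = 2.6794e+19 * 209 * 1.602e-13
P = 8.9711e+08 W

8.9711e+08


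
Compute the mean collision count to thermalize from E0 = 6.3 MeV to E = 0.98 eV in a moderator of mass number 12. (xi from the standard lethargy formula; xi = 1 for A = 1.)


xi = 1 + (A-1)^2/(2A)*ln((A-1)/(A+1)) = 0.1577690 (for A = 12)
n = ln(E0/E) / xi
n = ln(6.3e6 / 0.98) / 0.1577690
n = ln(6.428571e+06) / 0.1577690 = 99.362

99.362


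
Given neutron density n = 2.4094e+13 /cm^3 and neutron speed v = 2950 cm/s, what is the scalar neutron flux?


phi = n * v
phi = 2.4094e+13 * 2950
phi = 7.1077e+16 /cm^2/s

7.1077e+16


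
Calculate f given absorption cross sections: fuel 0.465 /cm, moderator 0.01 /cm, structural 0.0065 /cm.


f = Sigma_a_fuel / (Sigma_a_fuel + Sigma_a_mod + Sigma_a_other)
f = 0.465 / (0.465 + 0.01 + 0.0065)
f = 0.96573

0.96573


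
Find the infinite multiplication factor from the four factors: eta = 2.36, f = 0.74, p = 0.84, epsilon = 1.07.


k_inf = eta * f * p * epsilon
k_inf = 2.36 * 0.74 * 0.84 * 1.07
k_inf = 1.5697

1.5697


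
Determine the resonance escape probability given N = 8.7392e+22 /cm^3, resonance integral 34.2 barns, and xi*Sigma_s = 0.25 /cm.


p = exp(-N * I * 1e-24 / (xi*Sigma_s))
p = exp(-8.7392e+22 * 34.2 * 1e-24 / 0.25)
p = 6.4256e-06

6.4256e-06


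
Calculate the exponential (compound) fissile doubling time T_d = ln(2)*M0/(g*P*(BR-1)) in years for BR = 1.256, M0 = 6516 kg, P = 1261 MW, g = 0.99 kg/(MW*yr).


Breeding gain G = BR - 1 = 1.256 - 1 = 0.256
Fissile production rate = g * P * G = 0.99 * 1261 * 0.256 = 319.58784 kg/yr
T_d = ln(2) * M0 / (g * P * G)
T_d = ln(2) * 6516 / 319.58784 = 14.132 yr

14.132


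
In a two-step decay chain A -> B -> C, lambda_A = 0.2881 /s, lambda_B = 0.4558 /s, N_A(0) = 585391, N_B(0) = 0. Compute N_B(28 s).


N_B(t) = lambda_A * N_A0 / (lambda_B - lambda_A) * [exp(-lambda_A*t) - exp(-lambda_B*t)]
exp(-0.2881*28) = 3.137858e-04; exp(-0.4558*28) = 2.866554e-06
N_B = 0.2881 * 585391 / (0.4558 - 0.2881) * (3.137858e-04 - 2.866554e-06)
N_B = 312.68

312.68


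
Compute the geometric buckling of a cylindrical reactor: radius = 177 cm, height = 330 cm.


B^2 = (2.405/R)^2 + (pi/H)^2
B^2 = (2.405/177)^2 + (pi/330)^2
B^2 = 2.7525e-04 /cm^2

2.7525e-04


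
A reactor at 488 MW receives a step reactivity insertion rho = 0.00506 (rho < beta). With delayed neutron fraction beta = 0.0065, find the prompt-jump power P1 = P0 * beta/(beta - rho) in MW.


P1/P0 = beta / (beta - rho)
P1/P0 = 0.0065 / (0.0065 - 0.00506) = 4.513889
P1 = 488 * 4.513889 = 2202.8 MW

2202.8


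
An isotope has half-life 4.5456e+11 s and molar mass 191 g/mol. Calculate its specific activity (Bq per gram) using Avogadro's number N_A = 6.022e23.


lambda = ln(2) / t_half = ln(2) / 4.5456e+11 = 1.524875e-12 /s
SA = lambda * N_A / M
SA = 1.524875e-12 * 6.022e23 / 191
SA = 4.8077e+09 Bq/g

4.8077e+09


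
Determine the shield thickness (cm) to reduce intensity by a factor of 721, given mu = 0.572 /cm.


x = ln(factor) / mu
x = ln(721) / 0.572
x = 11.505 cm

11.505


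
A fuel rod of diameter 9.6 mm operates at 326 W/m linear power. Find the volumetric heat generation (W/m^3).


r = D / 2 / 1000 = 9.6 / 2 / 1000 = 0.0048 m
q''' = q' / (pi * r^2)
q''' = 326 / (pi * 0.0048^2)
q''' = 4.5039e+06 W/m^3

4.5039e+06


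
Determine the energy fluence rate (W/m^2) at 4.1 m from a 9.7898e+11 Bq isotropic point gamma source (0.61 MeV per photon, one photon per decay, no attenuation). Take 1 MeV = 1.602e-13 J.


psi = A * E * 1.602e-13 / (4*pi*r^2)
psi = 9.7898e+11 * 0.61 * 1.602e-13 / (4*pi*4.1^2)
psi = 4.5289e-04 W/m^2

4.5289e-04


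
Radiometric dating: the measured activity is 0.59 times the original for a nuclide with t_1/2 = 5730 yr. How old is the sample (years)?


lambda = ln(2) / t_half = ln(2) / 5730 = 1.209681e-04 /yr
t = -ln(A/A0) / lambda
t = -ln(0.59) / 1.209681e-04
t = 4361.8 yr

4361.8


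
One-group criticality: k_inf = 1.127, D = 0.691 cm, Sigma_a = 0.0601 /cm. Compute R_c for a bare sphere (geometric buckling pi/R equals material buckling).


L^2 = D / Sigma_a = 0.691 / 0.0601 = 11.49750 cm^2
B_m^2 = (k_inf - 1) / L^2 = (1.127 - 1) / 11.49750 = 0.01104588 /cm^2
For a bare sphere: B_g = pi/R, so R_c = pi / sqrt(B_m^2)
R_c = pi / sqrt(0.01104588) = 29.892 cm

29.892


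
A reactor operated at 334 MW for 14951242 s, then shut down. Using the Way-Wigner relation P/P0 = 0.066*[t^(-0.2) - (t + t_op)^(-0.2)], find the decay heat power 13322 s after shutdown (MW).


P/P0 = 0.066 * [t^(-0.2) - (t + t_op)^(-0.2)]
P/P0 = 0.066 * [13322^(-0.2) - (13322 + 14951242)^(-0.2)]
P/P0 = 0.066 * [0.1496532 - 0.03672715] = 0.007453119
P = 334 * 0.007453119 = 2.4893 MW

2.4893


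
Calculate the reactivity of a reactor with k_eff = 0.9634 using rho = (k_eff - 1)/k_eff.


rho = (k_eff - 1) / k_eff
rho = (0.9634 - 1) / 0.9634
rho = -0.037990

-0.037990


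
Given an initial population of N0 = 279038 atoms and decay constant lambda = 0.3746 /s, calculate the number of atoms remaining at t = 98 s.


N = N0 * exp(-lambda * t)
N = 279038 * exp(-0.3746 * 98)
N = 3.1795e-11

3.1795e-11


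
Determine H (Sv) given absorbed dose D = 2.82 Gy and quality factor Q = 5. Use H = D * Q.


H = D * Q
H = 2.82 * 5
H = 14.100 Sv

14.100


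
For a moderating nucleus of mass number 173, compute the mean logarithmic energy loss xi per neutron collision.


xi = 1 + (A-1)^2/(2A) * ln((A-1)/(A+1))
xi = 1 + (173-1)^2/(2*173) * ln((173-1)/(173 +1))
xi = 0.011516

0.011516


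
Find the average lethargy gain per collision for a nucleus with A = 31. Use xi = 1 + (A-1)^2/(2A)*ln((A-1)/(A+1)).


xi = 1 + (A-1)^2/(2A) * ln((A-1)/(A+1))
xi = 1 + (31-1)^2/(2*31) * ln((31-1)/(31 +1))
xi = 0.063150

0.063150


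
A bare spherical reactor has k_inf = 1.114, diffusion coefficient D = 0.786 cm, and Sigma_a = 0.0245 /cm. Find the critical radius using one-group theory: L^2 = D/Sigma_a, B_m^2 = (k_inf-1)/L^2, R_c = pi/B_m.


L^2 = D / Sigma_a = 0.786 / 0.0245 = 32.08163 cm^2
B_m^2 = (k_inf - 1) / L^2 = (1.114 - 1) / 32.08163 = 0.003553435 /cm^2
For a bare sphere: B_g = pi/R, so R_c = pi / sqrt(B_m^2)
R_c = pi / sqrt(0.003553435) = 52.702 cm

52.702


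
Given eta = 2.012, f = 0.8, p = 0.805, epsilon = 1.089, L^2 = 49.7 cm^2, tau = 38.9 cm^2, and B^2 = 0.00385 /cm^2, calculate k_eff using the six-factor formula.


k_inf = eta*f*p*eps = 2.012*0.8*0.805*1.089 = 1.411048
P_TNL = 1/(1 + L^2*B^2) = 1/(1 + 49.7*0.00385) = 0.8393874
P_FNL = exp(-B^2*tau) = exp(-0.00385*38.9) = 0.8609103
k_eff = k_inf * P_TNL * P_FNL = 1.411048 * 0.8393874 * 0.8609103
k_eff = 1.0197

1.0197


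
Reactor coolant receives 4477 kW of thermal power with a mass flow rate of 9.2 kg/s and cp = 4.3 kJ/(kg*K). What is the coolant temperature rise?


dT = Q / (m_dot * cp)
dT = 4477 / (9.2 * 4.3)
dT = 113.17 C

113.17


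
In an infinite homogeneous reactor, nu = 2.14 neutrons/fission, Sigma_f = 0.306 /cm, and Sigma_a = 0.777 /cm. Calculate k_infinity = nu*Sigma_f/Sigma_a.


k_inf = nu * Sigma_f / Sigma_a
k_inf = 2.14 * 0.306 / 0.777
k_inf = 0.84278

0.84278


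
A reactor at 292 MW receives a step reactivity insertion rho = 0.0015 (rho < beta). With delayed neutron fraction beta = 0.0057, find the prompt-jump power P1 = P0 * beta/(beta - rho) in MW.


P1/P0 = beta / (beta - rho)
P1/P0 = 0.0057 / (0.0057 - 0.0015) = 1.357143
P1 = 292 * 1.357143 = 396.29 MW

396.29


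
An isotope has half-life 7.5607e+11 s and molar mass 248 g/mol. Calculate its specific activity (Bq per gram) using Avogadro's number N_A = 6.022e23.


lambda = ln(2) / t_half = ln(2) / 7.5607e+11 = 9.167765e-13 /s
SA = lambda * N_A / M
SA = 9.167765e-13 * 6.022e23 / 248
SA = 2.2261e+09 Bq/g

2.2261e+09


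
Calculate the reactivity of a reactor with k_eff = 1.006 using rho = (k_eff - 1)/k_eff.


rho = (k_eff - 1) / k_eff
rho = (1.006 - 1) / 1.006
rho = 0.0059642

0.0059642


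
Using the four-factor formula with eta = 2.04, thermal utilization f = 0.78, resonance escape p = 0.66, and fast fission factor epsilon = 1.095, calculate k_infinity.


k_inf = eta * f * p * epsilon
k_inf = 2.04 * 0.78 * 0.66 * 1.095
k_inf = 1.1500

1.1500


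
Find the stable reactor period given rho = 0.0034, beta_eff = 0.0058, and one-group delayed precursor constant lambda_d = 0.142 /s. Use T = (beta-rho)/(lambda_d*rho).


T = (beta - rho) / (lambda_d * rho)
T = (0.0058 - 0.0034) / (0.142 * 0.0034)
T = 4.9710 s

4.9710


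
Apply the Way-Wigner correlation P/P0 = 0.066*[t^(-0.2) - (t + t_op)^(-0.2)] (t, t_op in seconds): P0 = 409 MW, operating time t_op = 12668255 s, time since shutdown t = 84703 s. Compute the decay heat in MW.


P/P0 = 0.066 * [t^(-0.2) - (t + t_op)^(-0.2)]
P/P0 = 0.066 * [84703^(-0.2) - (84703 + 12668255)^(-0.2)]
P/P0 = 0.066 * [0.1033761 - 0.03792083] = 0.004320048
P = 409 * 0.004320048 = 1.7669 MW

1.7669


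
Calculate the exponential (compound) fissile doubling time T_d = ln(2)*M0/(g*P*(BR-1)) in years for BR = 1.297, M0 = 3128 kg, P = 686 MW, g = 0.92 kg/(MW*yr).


Breeding gain G = BR - 1 = 1.297 - 1 = 0.297
Fissile production rate = g * P * G = 0.92 * 686 * 0.297 = 187.44264 kg/yr
T_d = ln(2) * M0 / (g * P * G)
T_d = ln(2) * 3128 / 187.44264 = 11.567 yr

11.567


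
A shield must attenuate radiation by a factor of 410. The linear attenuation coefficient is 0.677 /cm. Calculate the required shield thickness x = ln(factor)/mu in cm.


x = ln(factor) / mu
x = ln(410) / 0.677
x = 8.8865 cm

8.8865


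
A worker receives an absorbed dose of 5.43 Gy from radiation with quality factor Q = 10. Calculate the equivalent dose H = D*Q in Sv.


H = D * Q
H = 5.43 * 10
H = 54.300 Sv

54.300


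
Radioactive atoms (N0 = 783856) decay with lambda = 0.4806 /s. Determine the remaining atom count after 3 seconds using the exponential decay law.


N = N0 * exp(-lambda * t)
N = 783856 * exp(-0.4806 * 3)
N = 185383

185383


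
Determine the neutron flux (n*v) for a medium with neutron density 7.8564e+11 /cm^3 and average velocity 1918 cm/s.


phi = n * v
phi = 7.8564e+11 * 1918
phi = 1.5069e+15 /cm^2/s

1.5069e+15


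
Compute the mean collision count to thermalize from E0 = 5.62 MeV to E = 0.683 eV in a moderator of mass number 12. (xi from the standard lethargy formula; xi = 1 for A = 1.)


xi = 1 + (A-1)^2/(2A)*ln((A-1)/(A+1)) = 0.1577690 (for A = 12)
n = ln(E0/E) / xi
n = ln(5.62e6 / 0.683) / 0.1577690
n = ln(8.228404e+06) / 0.1577690 = 100.93

100.93


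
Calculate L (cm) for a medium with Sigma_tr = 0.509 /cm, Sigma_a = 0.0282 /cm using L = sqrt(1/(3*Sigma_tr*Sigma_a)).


D = 1 / (3 * Sigma_tr) = 1 / (3 * 0.509) = 0.6548788 cm
L = sqrt(D / Sigma_a)
L = sqrt(0.6548788 / 0.0282)
L = 4.8190 cm

4.8190


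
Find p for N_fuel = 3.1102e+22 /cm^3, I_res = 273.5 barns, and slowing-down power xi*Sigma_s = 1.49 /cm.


p = exp(-N * I * 1e-24 / (xi*Sigma_s))
p = exp(-3.1102e+22 * 273.5 * 1e-24 / 1.49)
p = 0.0033160

0.0033160


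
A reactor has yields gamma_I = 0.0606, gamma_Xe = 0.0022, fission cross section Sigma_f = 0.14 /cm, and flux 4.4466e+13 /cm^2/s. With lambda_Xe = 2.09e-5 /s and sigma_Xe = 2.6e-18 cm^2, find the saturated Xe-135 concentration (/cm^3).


Xe_eq = (gamma_I + gamma_Xe) * Sigma_f * phi / (lambda_Xe + sigma_Xe * phi)
Numerator = (0.0606 + 0.0022) * 0.14 * 4.4466e+13 = 3.909451e+11
Denominator = 2.09e-5 + 2.6e-18 * 4.4466e+13 = 1.365116e-04
Xe_eq = 3.909451e+11 / 1.365116e-04 = 2.8638e+15 /cm^3

2.8638e+15


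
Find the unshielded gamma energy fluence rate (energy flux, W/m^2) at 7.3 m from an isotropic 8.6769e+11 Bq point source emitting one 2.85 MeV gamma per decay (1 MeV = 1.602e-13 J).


psi = A * E * 1.602e-13 / (4*pi*r^2)
psi = 8.6769e+11 * 2.85 * 1.602e-13 / (4*pi*7.3^2)
psi = 5.9158e-04 W/m^2

5.9158e-04


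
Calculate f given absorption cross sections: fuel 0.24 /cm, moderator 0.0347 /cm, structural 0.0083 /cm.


f = Sigma_a_fuel / (Sigma_a_fuel + Sigma_a_mod + Sigma_a_other)
f = 0.24 / (0.24 + 0.0347 + 0.0083)
f = 0.84806

0.84806


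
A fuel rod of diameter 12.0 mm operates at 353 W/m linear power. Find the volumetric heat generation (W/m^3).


r = D / 2 / 1000 = 12.0 / 2 / 1000 = 0.006 m
q''' = q' / (pi * r^2)
q''' = 353 / (pi * 0.006^2)
q''' = 3.1212e+06 W/m^3

3.1212e+06


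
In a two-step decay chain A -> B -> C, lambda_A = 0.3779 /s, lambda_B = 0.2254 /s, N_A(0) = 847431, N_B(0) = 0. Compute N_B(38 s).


N_B(t) = lambda_A * N_A0 / (lambda_B - lambda_A) * [exp(-lambda_A*t) - exp(-lambda_B*t)]
exp(-0.3779*38) = 5.800219e-07; exp(-0.2254*38) = 1.906255e-04
N_B = 0.3779 * 847431 / (0.2254 - 0.3779) * (5.800219e-07 - 1.906255e-04)
N_B = 399.09

399.09


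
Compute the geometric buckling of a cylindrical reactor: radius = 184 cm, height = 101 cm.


B^2 = (2.405/R)^2 + (pi/H)^2
B^2 = (2.405/184)^2 + (pi/101)^2
B^2 = 0.0011384 /cm^2

0.0011384


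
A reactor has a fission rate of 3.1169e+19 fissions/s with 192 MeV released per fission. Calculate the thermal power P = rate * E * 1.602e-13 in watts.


P = fission_rate * E_MeV * 1.602e-13
P = 3.1169e+19 * 192 * 1.602e-13
P = 9.5871e+08 W

9.5871e+08


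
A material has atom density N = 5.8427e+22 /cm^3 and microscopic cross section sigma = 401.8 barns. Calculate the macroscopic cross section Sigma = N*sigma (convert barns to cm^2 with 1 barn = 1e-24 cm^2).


Sigma = N * sigma_barns * 1e-24
Sigma = 5.8427e+22 * 401.8 * 1e-24
Sigma = 23.476 /cm

23.476


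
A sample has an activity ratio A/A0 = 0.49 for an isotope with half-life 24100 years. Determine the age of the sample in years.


lambda = ln(2) / t_half = ln(2) / 24100 = 2.876129e-05 /yr
t = -ln(A/A0) / lambda
t = -ln(0.49) / 2.876129e-05
t = 24802 yr

24802


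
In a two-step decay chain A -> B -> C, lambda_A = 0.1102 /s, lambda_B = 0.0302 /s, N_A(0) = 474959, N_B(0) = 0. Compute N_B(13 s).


N_B(t) = lambda_A * N_A0 / (lambda_B - lambda_A) * [exp(-lambda_A*t) - exp(-lambda_B*t)]
exp(-0.1102*13) = 0.2386875; exp(-0.0302*13) = 0.6752988
N_B = 0.1102 * 474959 / (0.0302 - 0.1102) * (0.2386875 - 0.6752988)
N_B = 285656

285656
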